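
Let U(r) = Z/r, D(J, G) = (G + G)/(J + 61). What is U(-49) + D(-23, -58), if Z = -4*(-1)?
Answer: -2918/931 ≈ -3.1343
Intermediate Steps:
Z = 4
D(J, G) = 2*G/(61 + J) (D(J, G) = (2*G)/(61 + J) = 2*G/(61 + J))
U(r) = 4/r
U(-49) + D(-23, -58) = 4/(-49) + 2*(-58)/(61 - 23) = 4*(-1/49) + 2*(-58)/38 = -4/49 + 2*(-58)*(1/38) = -4/49 - 58/19 = -2918/931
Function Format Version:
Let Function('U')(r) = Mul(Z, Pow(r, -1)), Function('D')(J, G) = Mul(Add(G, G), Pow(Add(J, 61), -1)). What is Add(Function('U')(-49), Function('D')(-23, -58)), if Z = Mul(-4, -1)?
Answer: Rational(-2918, 931) ≈ -3.1343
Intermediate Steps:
Z = 4
Function('D')(J, G) = Mul(2, G, Pow(Add(61, J), -1)) (Function('D')(J, G) = Mul(Mul(2, G), Pow(Add(61, J), -1)) = Mul(2, G, Pow(Add(61, J), -1)))
Function('U')(r) = Mul(4, Pow(r, -1))
Add(Function('U')(-49), Function('D')(-23, -58)) = Add(Mul(4, Pow(-49, -1)), Mul(2, -58, Pow(Add(61, -23), -1))) = Add(Mul(4, Rational(-1, 49)), Mul(2, -58, Pow(38, -1))) = Add(Rational(-4, 49), Mul(2, -58, Rational(1, 38))) = Add(Rational(-4, 49), Rational(-58, 19)) = Rational(-2918, 931)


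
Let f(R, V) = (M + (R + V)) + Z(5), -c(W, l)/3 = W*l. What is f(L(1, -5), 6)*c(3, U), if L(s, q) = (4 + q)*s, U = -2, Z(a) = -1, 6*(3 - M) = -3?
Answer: 135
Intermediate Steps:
M = 7/2 (M = 3 - ⅙*(-3) = 3 + ½ = 7/2 ≈ 3.5000)
c(W, l) = -3*W*l
L(s, q) = s*(4 + q)
f(R, V) = 5/2 + R + V (f(R, V) = (7/2 + (R + V)) - 1 = (7/2 + R + V) - 1 = 5/2 + R + V)
f(L(1, -5), 6)*c(3, U) = (5/2 + 1*(4 - 5) + 6)*(-3*3*(-2)) = (5/2 + 1*(-1) + 6)*18 = (5/2 - 1 + 6)*18 = (15/2)*18 = 135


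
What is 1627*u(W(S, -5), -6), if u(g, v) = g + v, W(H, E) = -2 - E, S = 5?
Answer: -4881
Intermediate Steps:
1627*u(W(S, -5), -6) = 1627*((-2 - 1*(-5)) - 6) = 1627*((-2 + 5) - 6) = 1627*(3 - 6) = 1627*(-3) = -4881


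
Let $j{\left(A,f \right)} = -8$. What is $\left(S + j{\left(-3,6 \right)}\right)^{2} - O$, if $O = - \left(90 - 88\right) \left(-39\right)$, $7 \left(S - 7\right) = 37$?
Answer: $- \frac{2922}{49} \approx -59.633$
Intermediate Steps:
$S = \frac{86}{7}$ ($S = 7 + \frac{1}{7} \cdot 37 = 7 + \frac{37}{7} = \frac{86}{7} \approx 12.286$)
$O = 78$ ($O = - 2 \left(-39\right) = \left(-1\right) \left(-78\right) = 78$)
$\left(S + j{\left(-3,6 \right)}\right)^{2} - O = \left(\frac{86}{7} - 8\right)^{2} - 78 = \left(\frac{30}{7}\right)^{2} - 78 = \frac{900}{49} - 78 = - \frac{2922}{49}$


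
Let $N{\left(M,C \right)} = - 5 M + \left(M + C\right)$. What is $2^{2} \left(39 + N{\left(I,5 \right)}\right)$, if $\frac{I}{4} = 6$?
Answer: $-208$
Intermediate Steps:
$I = 24$ ($I = 4 \cdot 6 = 24$)
$N{\left(M,C \right)} = C - 4 M$ ($N{\left(M,C \right)} = - 5 M + \left(C + M\right) = C - 4 M$)
$2^{2} \left(39 + N{\left(I,5 \right)}\right) = 2^{2} \left(39 + \left(5 - 96\right)\right) = 4 \left(39 + \left(5 - 96\right)\right) = 4 \left(39 - 91\right) = 4 \left(-52\right) = -208$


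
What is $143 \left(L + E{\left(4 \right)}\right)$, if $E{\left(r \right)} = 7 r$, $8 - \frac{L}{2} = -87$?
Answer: $31174$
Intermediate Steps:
$L = 190$ ($L = 16 - -174 = 16 + 174 = 190$)
$143 \left(L + E{\left(4 \right)}\right) = 143 \left(190 + 7 \cdot 4\right) = 143 \left(190 + 28\right) = 143 \cdot 218 = 31174$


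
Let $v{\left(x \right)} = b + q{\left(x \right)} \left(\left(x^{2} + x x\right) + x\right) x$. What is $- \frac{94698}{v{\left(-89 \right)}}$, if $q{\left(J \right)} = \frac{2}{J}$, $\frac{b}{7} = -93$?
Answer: $- \frac{31566}{10285} \approx -3.0691$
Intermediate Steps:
$b = -651$ ($b = 7 \left(-93\right) = -651$)
$v{\left(x \right)} = -651 + 2 x + 4 x^{2}$ ($v{\left(x \right)} = -651 + \frac{2}{x} \left(\left(x^{2} + x x\right) + x\right) x = -651 + \frac{2}{x} \left(\left(x^{2} + x^{2}\right) + x\right) x = -651 + \frac{2}{x} \left(2 x^{2} + x\right) x = -651 + \frac{2}{x} \left(x + 2 x^{2}\right) x = -651 + \frac{2 \left(x + 2 x^{2}\right)}{x} x = -651 + \left(2 x + 4 x^{2}\right) = -651 + 2 x + 4 x^{2}$)
$- \frac{94698}{v{\left(-89 \right)}} = - \frac{94698}{-651 + 2 \left(-89\right) + 4 \left(-89\right)^{2}} = - \frac{94698}{-651 - 178 + 4 \cdot 7921} = - \frac{94698}{-651 - 178 + 31684} = - \frac{94698}{30855} = \left(-94698\right) \frac{1}{30855} = - \frac{31566}{10285}$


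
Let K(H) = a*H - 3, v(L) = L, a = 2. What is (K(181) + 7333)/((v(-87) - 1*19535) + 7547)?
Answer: -2564/4025 ≈ -0.63702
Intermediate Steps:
K(H) = -3 + 2*H (K(H) = 2*H - 3 = -3 + 2*H)
(K(181) + 7333)/((v(-87) - 1*19535) + 7547) = ((-3 + 2*181) + 7333)/((-87 - 1*19535) + 7547) = ((-3 + 362) + 7333)/((-87 - 19535) + 7547) = (359 + 7333)/(-19622 + 7547) = 7692/(-12075) = 7692*(-1/12075) = -2564/4025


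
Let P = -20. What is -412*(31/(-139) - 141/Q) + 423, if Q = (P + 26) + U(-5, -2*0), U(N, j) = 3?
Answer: 2906303/417 ≈ 6969.6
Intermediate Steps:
Q = 9 (Q = (-20 + 26) + 3 = 6 + 3 = 9)
-412*(31/(-139) - 141/Q) + 423 = -412*(31/(-139) - 141/9) + 423 = -412*(31*(-1/139) - 141*⅑) + 423 = -412*(-31/139 - 47/3) + 423 = -412*(-6626/417) + 423 = 2729912/417 + 423 = 2906303/417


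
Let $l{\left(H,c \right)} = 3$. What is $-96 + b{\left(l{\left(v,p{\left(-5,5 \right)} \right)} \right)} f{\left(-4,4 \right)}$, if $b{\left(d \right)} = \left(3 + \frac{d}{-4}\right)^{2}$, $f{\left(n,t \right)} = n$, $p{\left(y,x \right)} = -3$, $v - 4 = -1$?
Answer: $- \frac{465}{4} \approx -116.25$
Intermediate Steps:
$v = 3$ ($v = 4 - 1 = 3$)
$b{\left(d \right)} = \left(3 - \frac{d}{4}\right)^{2}$ ($b{\left(d \right)} = \left(3 + d \left(- \frac{1}{4}\right)\right)^{2} = \left(3 - \frac{d}{4}\right)^{2}$)
$-96 + b{\left(l{\left(v,p{\left(-5,5 \right)} \right)} \right)} f{\left(-4,4 \right)} = -96 + \frac{\left(-12 + 3\right)^{2}}{16} \left(-4\right) = -96 + \frac{\left(-9\right)^{2}}{16} \left(-4\right) = -96 + \frac{1}{16} \cdot 81 \left(-4\right) = -96 + \frac{81}{16} \left(-4\right) = -96 - \frac{81}{4} = - \frac{465}{4}$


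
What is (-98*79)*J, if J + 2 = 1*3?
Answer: -7742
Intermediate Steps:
J = 1 (J = -2 + 1*3 = -2 + 3 = 1)
(-98*79)*J = -98*79*1 = -7742*1 = -7742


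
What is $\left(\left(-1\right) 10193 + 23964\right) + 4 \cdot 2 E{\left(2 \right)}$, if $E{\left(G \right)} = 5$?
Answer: $13811$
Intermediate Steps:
$\left(\left(-1\right) 10193 + 23964\right) + 4 \cdot 2 E{\left(2 \right)} = \left(\left(-1\right) 10193 + 23964\right) + 4 \cdot 2 \cdot 5 = \left(-10193 + 23964\right) + 8 \cdot 5 = 13771 + 40 = 13811$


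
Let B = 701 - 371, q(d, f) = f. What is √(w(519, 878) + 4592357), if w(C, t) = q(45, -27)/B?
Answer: √55567518710/110 ≈ 2143.0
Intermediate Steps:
B = 330
w(C, t) = -9/110 (w(C, t) = -27/330 = -27*1/330 = -9/110)
√(w(519, 878) + 4592357) = √(-9/110 + 4592357) = √(505159261/110) = √55567518710/110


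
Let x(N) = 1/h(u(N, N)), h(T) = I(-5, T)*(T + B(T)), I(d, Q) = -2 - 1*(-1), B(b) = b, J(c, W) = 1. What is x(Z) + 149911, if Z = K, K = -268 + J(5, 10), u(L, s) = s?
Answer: 80052475/534 ≈ 1.4991e+5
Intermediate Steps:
K = -267 (K = -268 + 1 = -267)
I(d, Q) = -1 (I(d, Q) = -2 + 1 = -1)
h(T) = -2*T (h(T) = -(T + T) = -2*T)
Z = -267
x(N) = -1/(2*N) (x(N) = 1/(-2*N) = -1/(2*N))
x(Z) + 149911 = -½/(-267) + 149911 = -½*(-1/267) + 149911 = 1/534 + 149911 = 80052475/534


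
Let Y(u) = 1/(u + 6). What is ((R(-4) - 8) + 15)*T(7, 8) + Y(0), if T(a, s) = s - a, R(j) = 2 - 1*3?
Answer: 37/6 ≈ 6.1667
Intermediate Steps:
R(j) = -1 (R(j) = 2 - 3 = -1)
Y(u) = 1/(6 + u)
((R(-4) - 8) + 15)*T(7, 8) + Y(0) = ((-1 - 8) + 15)*(8 - 1*7) + 1/(6 + 0) = (-9 + 15)*(8 - 7) + 1/6 = 6*1 + 1/6 = 6 + 1/6 = 37/6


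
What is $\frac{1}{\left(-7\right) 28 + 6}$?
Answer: $- \frac{1}{190} \approx -0.0052632$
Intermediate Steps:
$\frac{1}{\left(-7\right) 28 + 6} = \frac{1}{-196 + 6} = \frac{1}{-190} = - \frac{1}{190}$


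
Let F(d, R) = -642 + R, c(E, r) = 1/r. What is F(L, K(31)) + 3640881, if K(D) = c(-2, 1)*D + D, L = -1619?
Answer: 3640301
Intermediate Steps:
K(D) = 2*D (K(D) = D/1 + D = 1*D + D = D + D = 2*D)
F(L, K(31)) + 3640881 = (-642 + 2*31) + 3640881 = (-642 + 62) + 3640881 = -580 + 3640881 = 3640301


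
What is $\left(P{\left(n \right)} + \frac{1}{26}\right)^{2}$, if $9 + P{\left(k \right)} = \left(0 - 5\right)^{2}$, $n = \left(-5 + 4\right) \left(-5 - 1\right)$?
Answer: $\frac{173889}{676} \approx 257.23$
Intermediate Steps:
$n = 6$ ($n = \left(-1\right) \left(-6\right) = 6$)
$P{\left(k \right)} = 16$ ($P{\left(k \right)} = -9 + \left(0 - 5\right)^{2} = -9 + \left(-5\right)^{2} = -9 + 25 = 16$)
$\left(P{\left(n \right)} + \frac{1}{26}\right)^{2} = \left(16 + \frac{1}{26}\right)^{2} = \left(\frac{417}{26}\right)^{2} = \frac{173889}{676}$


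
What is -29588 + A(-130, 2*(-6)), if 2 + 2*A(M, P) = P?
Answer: -29595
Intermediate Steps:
A(M, P) = -1 + P/2
-29588 + A(-130, 2*(-6)) = -29588 + (-1 + (2*(-6))/2) = -29588 + (-1 + (½)*(-12)) = -29588 + (-1 - 6) = -29588 - 7 = -29595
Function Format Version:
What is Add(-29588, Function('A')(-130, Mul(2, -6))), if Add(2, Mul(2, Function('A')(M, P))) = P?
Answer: -29595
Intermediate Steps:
Function('A')(M, P) = Add(-1, Mul(Rational(1, 2), P))
Add(-29588, Function('A')(-130, Mul(2, -6))) = Add(-29588, Add(-1, Mul(Rational(1, 2), Mul(2, -6)))) = Add(-29588, Add(-1, Mul(Rational(1, 2), -12))) = Add(-29588, Add(-1, -6)) = Add(-29588, -7) = -29595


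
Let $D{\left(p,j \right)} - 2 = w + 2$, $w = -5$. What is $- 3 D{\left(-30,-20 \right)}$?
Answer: $3$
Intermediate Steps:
$D{\left(p,j \right)} = -1$ ($D{\left(p,j \right)} = 2 + \left(-5 + 2\right) = 2 - 3 = -1$)
$- 3 D{\left(-30,-20 \right)} = \left(-3\right) \left(-1\right) = 3$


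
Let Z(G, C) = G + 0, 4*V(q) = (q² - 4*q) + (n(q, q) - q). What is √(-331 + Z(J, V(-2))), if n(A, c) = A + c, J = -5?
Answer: 4*I*√21 ≈ 18.33*I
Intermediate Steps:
V(q) = -3*q/4 + q²/4 (V(q) = ((q² - 4*q) + ((q + q) - q))/4 = ((q² - 4*q) + (2*q - q))/4 = ((q² - 4*q) + q)/4 = (q² - 3*q)/4 = -3*q/4 + q²/4)
Z(G, C) = G
√(-331 + Z(J, V(-2))) = √(-331 - 5) = √(-336) = 4*I*√21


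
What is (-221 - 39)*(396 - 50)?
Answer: -89960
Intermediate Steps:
(-221 - 39)*(396 - 50) = -260*346 = -89960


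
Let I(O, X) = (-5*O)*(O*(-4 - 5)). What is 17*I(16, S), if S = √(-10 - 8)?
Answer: 195840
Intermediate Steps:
S = 3*I*√2 (S = √(-18) = 3*I*√2 ≈ 4.2426*I)
I(O, X) = 45*O² (I(O, X) = (-5*O)*(O*(-9)) = (-5*O)*(-9*O) = 45*O²)
17*I(16, S) = 17*(45*16²) = 17*(45*256) = 17*11520 = 195840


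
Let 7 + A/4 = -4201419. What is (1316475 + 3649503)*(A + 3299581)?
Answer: -67071109683294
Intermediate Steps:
A = -16805704 (A = -28 + 4*(-4201419) = -28 - 16805676 = -16805704)
(1316475 + 3649503)*(A + 3299581) = (1316475 + 3649503)*(-16805704 + 3299581) = 4965978*(-13506123) = -67071109683294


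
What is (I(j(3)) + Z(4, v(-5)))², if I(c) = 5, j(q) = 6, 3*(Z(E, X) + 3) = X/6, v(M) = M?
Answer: 961/324 ≈ 2.9660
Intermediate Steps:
Z(E, X) = -3 + X/18 (Z(E, X) = -3 + (X/6)/3 = -3 + X/18)
(I(j(3)) + Z(4, v(-5)))² = (5 + (-3 + (1/18)*(-5)))² = (5 + (-3 - 5/18))² = (5 - 59/18)² = (31/18)² = 961/324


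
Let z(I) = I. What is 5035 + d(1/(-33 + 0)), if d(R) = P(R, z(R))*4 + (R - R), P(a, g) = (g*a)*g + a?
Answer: 180938435/35937 ≈ 5034.9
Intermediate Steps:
P(a, g) = a + a*g² (P(a, g) = (a*g)*g + a = a*g² + a = a + a*g²)
d(R) = 4*R*(1 + R²) (d(R) = (R*(1 + R²))*4 + (R - R) = 4*R*(1 + R²) + 0 = 4*R*(1 + R²))
5035 + d(1/(-33 + 0)) = 5035 + 4*(1 + (1/(-33 + 0))²)/(-33 + 0) = 5035 + 4*(1 + (1/(-33))²)/(-33) = 5035 + 4*(-1/33)*(1 + (-1/33)²) = 5035 + 4*(-1/33)*(1 + 1/1089) = 5035 + 4*(-1/33)*(1090/1089) = 5035 - 4360/35937 = 180938435/35937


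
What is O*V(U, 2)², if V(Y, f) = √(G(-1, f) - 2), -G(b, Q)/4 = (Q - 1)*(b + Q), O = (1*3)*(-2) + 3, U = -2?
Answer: 18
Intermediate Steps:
O = -3 (O = 3*(-2) + 3 = -6 + 3 = -3)
G(b, Q) = -4*(-1 + Q)*(Q + b) (G(b, Q) = -4*(Q - 1)*(b + Q) = -4*(-1 + Q)*(Q + b))
V(Y, f) = √(-6 - 4*f² + 8*f) (V(Y, f) = √((-4*f² + 4*f + 4*(-1) - 4*f*(-1)) - 2) = √((-4*f² + 4*f - 4 + 4*f) - 2) = √((-4 - 4*f² + 8*f) - 2) = √(-6 - 4*f² + 8*f))
O*V(U, 2)² = -3*(√(-6 - 4*2² + 8*2))² = -3*(√(-6 - 4*4 + 16))² = -3*(√(-6 - 16 + 16))² = -3*(√(-6))² = -3*(I*√6)² = -3*(-6) = 18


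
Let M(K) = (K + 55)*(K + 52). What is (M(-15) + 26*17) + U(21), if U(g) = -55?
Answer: 1867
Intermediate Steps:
M(K) = (52 + K)*(55 + K) (M(K) = (55 + K)*(52 + K) = (52 + K)*(55 + K))
(M(-15) + 26*17) + U(21) = ((2860 + (-15)² + 107*(-15)) + 26*17) - 55 = ((2860 + 225 - 1605) + 442) - 55 = (1480 + 442) - 55 = 1922 - 55 = 1867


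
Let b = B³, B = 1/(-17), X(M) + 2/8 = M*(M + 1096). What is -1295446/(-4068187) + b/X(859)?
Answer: 42752934611122294/134260272418162049 ≈ 0.31843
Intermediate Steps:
X(M) = -¼ + M*(1096 + M) (X(M) = -¼ + M*(M + 1096) = -¼ + M*(1096 + M))
B = -1/17 ≈ -0.058824
b = -1/4913 (b = (-1/17)³ = -1/4913 ≈ -0.00020354)
-1295446/(-4068187) + b/X(859) = -1295446/(-4068187) - 1/(4913*(-¼ + 859² + 1096*859)) = -1295446*(-1/4068187) - 1/(4913*(-¼ + 737881 + 941464)) = 1295446/4068187 - 1/(4913*6717379/4) = 1295446/4068187 - 1/4913*4/6717379 = 1295446/4068187 - 4/33002483027 = 42752934611122294/134260272418162049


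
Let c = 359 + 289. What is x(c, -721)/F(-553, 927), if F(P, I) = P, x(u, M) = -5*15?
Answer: 75/553 ≈ 0.13562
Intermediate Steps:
c = 648
x(u, M) = -75
x(c, -721)/F(-553, 927) = -75/(-553) = -75*(-1/553) = 75/553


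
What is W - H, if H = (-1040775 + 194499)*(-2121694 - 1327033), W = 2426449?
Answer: -2918572464203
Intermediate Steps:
H = 2918574890652 (H = -846276*(-3448727) = 2918574890652)
W - H = 2426449 - 1*2918574890652 = 2426449 - 2918574890652 = -2918572464203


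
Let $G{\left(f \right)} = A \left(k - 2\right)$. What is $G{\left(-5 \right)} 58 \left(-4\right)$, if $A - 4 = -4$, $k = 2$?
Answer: $0$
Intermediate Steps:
$A = 0$ ($A = 4 - 4 = 0$)
$G{\left(f \right)} = 0$ ($G{\left(f \right)} = 0 \left(2 - 2\right) = 0 \cdot 0 = 0$)
$G{\left(-5 \right)} 58 \left(-4\right) = 0 \cdot 58 \left(-4\right) = 0 \left(-232\right) = 0$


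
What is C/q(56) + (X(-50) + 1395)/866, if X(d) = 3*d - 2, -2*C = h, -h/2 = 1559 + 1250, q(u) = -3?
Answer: -2428865/2598 ≈ -934.90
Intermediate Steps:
h = -5618 (h = -2*(1559 + 1250) = -2*2809 = -5618)
C = 2809 (C = -½*(-5618) = 2809)
X(d) = -2 + 3*d
C/q(56) + (X(-50) + 1395)/866 = 2809/(-3) + ((-2 + 3*(-50)) + 1395)/866 = 2809*(-⅓) + ((-2 - 150) + 1395)*(1/866) = -2809/3 + (-152 + 1395)*(1/866) = -2809/3 + 1243*(1/866) = -2809/3 + 1243/866 = -2428865/2598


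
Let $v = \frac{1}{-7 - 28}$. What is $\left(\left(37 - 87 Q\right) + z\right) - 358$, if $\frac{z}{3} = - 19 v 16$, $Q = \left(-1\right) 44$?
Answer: $\frac{123657}{35} \approx 3533.1$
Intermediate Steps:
$Q = -44$
$v = - \frac{1}{35}$ ($v = \frac{1}{-35} = - \frac{1}{35} \approx -0.028571$)
$z = \frac{912}{35}$ ($z = 3 \left(-19\right) \left(- \frac{1}{35}\right) 16 = 3 \cdot \frac{19}{35} \cdot 16 = 3 \cdot \frac{304}{35} = \frac{912}{35} \approx 26.057$)
$\left(\left(37 - 87 Q\right) + z\right) - 358 = \left(\left(37 - -3828\right) + \frac{912}{35}\right) - 358 = \left(\left(37 + 3828\right) + \frac{912}{35}\right) - 358 = \left(3865 + \frac{912}{35}\right) - 358 = \frac{136187}{35} - 358 = \frac{123657}{35}$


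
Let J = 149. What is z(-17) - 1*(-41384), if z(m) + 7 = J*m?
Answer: 38844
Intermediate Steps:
z(m) = -7 + 149*m
z(-17) - 1*(-41384) = (-7 + 149*(-17)) - 1*(-41384) = (-7 - 2533) + 41384 = -2540 + 41384 = 38844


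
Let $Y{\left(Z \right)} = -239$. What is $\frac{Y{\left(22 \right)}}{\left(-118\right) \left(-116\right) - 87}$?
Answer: $- \frac{239}{13601} \approx -0.017572$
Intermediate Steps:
$\frac{Y{\left(22 \right)}}{\left(-118\right) \left(-116\right) - 87} = - \frac{239}{\left(-118\right) \left(-116\right) - 87} = - \frac{239}{13688 - 87} = - \frac{239}{13601}$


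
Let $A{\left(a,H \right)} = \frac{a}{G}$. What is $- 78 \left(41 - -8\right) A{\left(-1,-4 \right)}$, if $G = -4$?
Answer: $- \frac{1911}{2} \approx -955.5$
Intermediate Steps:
$A{\left(a,H \right)} = - \frac{a}{4}$ ($A{\left(a,H \right)} = \frac{a}{-4} = a \left(- \frac{1}{4}\right) = - \frac{a}{4}$)
$- 78 \left(41 - -8\right) A{\left(-1,-4 \right)} = - 78 \left(41 - -8\right) \left(\left(- \frac{1}{4}\right) \left(-1\right)\right) = - 78 \left(41 + 8\right) \frac{1}{4} = \left(-78\right) 49 \cdot \frac{1}{4} = \left(-3822\right) \frac{1}{4} = - \frac{1911}{2}$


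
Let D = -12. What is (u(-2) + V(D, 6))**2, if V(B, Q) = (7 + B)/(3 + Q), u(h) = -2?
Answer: 529/81 ≈ 6.5309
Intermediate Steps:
V(B, Q) = (7 + B)/(3 + Q)
(u(-2) + V(D, 6))**2 = (-2 + (7 - 12)/(3 + 6))**2 = (-2 - 5/9)**2 = (-23/9)**2 = 529/81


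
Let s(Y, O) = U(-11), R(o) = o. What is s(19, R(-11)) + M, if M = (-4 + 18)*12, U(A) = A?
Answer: 157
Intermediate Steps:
s(Y, O) = -11
M = 168 (M = 14*12 = 168)
s(19, R(-11)) + M = -11 + 168 = 157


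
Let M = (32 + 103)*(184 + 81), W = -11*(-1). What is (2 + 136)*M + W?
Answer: 4936961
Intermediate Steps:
W = 11
M = 35775 (M = 135*265 = 35775)
(2 + 136)*M + W = (2 + 136)*35775 + 11 = 138*35775 + 11 = 4936950 + 11 = 4936961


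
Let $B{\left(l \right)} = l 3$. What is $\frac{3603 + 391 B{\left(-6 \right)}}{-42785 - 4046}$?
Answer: $\frac{3435}{46831} \approx 0.073349$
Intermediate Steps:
$B{\left(l \right)} = 3 l$
$\frac{3603 + 391 B{\left(-6 \right)}}{-42785 - 4046} = \frac{3603 + 391 \cdot 3 \left(-6\right)}{-42785 - 4046} = \frac{3603 + 391 \left(-18\right)}{-46831} = \left(3603 - 7038\right) \left(- \frac{1}{46831}\right) = \left(-3435\right) \left(- \frac{1}{46831}\right) = \frac{3435}{46831}$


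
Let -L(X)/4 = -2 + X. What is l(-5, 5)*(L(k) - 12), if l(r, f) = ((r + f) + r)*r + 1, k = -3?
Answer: 208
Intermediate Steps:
L(X) = 8 - 4*X (L(X) = -4*(-2 + X) = 8 - 4*X)
l(r, f) = 1 + r*(f + 2*r) (l(r, f) = ((f + r) + r)*r + 1 = (f + 2*r)*r + 1 = r*(f + 2*r) + 1 = 1 + r*(f + 2*r))
l(-5, 5)*(L(k) - 12) = (1 + 2*(-5)² + 5*(-5))*((8 - 4*(-3)) - 12) = (1 + 2*25 - 25)*((8 + 12) - 12) = (1 + 50 - 25)*(20 - 12) = 26*8 = 208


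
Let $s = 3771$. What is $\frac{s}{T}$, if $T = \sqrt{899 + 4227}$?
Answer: $\frac{3771 \sqrt{5126}}{5126} \approx 52.67$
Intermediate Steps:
$T = \sqrt{5126} \approx 71.596$
$\frac{s}{T} = \frac{3771}{\sqrt{5126}} = 3771 \frac{\sqrt{5126}}{5126} = \frac{3771 \sqrt{5126}}{5126}$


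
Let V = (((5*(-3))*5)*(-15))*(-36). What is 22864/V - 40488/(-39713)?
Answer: 182941492/402094125 ≈ 0.45497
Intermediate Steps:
V = -40500 (V = (-15*5*(-15))*(-36) = -75*(-15)*(-36) = 1125*(-36) = -40500)
22864/V - 40488/(-39713) = 22864/(-40500) - 40488/(-39713) = 22864*(-1/40500) - 40488*(-1/39713) = -5716/10125 + 40488/39713 = 182941492/402094125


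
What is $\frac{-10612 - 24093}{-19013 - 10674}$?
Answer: $\frac{34705}{29687} \approx 1.169$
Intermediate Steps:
$\frac{-10612 - 24093}{-19013 - 10674} = - \frac{34705}{-29687} = \left(-34705\right) \left(- \frac{1}{29687}\right) = \frac{34705}{29687}$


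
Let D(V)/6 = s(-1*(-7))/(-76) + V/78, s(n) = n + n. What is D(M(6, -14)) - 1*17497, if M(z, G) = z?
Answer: -4321918/247 ≈ -17498.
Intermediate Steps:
s(n) = 2*n
D(V) = -21/19 + V/13 (D(V) = 6*((2*(-1*(-7)))/(-76) + V/78) = 6*((2*7)*(-1/76) + V*(1/78)) = 6*(14*(-1/76) + V/78) = 6*(-7/38 + V/78) = -21/19 + V/13)
D(M(6, -14)) - 1*17497 = (-21/19 + (1/13)*6) - 1*17497 = (-21/19 + 6/13) - 17497 = -159/247 - 17497 = -4321918/247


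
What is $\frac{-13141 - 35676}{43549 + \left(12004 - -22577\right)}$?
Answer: $- \frac{48817}{78130} \approx -0.62482$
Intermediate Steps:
$\frac{-13141 - 35676}{43549 + \left(12004 - -22577\right)} = - \frac{48817}{43549 + \left(12004 + 22577\right)} = - \frac{48817}{43549 + 34581} = - \frac{48817}{78130}$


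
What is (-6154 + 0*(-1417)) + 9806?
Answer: 3652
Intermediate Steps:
(-6154 + 0*(-1417)) + 9806 = (-6154 + 0) + 9806 = -6154 + 9806 = 3652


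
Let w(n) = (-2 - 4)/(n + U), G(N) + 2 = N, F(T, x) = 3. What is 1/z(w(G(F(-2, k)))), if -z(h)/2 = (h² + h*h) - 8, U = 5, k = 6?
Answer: 1/12 ≈ 0.083333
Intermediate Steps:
G(N) = -2 + N
w(n) = -6/(5 + n) (w(n) = (-2 - 4)/(n + 5) = -6/(5 + n))
z(h) = 16 - 4*h² (z(h) = -2*((h² + h*h) - 8) = -2*((h² + h²) - 8) = -2*(2*h² - 8) = -2*(-8 + 2*h²) = 16 - 4*h²)
1/z(w(G(F(-2, k)))) = 1/(16 - 4*36/(5 + (-2 + 3))²) = 1/(16 - 4*36/(5 + 1)²) = 1/(16 - 4*1²) = 1/(16 - 4*(-6*⅙)²) = 1/(16 - 4*(-1)²) = 1/(16 - 4*1) = 1/(16 - 4) = 1/12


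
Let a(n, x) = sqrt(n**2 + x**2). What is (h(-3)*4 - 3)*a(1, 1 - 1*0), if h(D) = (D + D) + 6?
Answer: -3*sqrt(2) ≈ -4.2426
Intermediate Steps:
h(D) = 6 + 2*D (h(D) = 2*D + 6 = 6 + 2*D)
(h(-3)*4 - 3)*a(1, 1 - 1*0) = ((6 + 2*(-3))*4 - 3)*sqrt(1**2 + (1 - 1*0)**2) = ((6 - 6)*4 - 3)*sqrt(1 + (1 + 0)**2) = (0*4 - 3)*sqrt(1 + 1**2) = (0 - 3)*sqrt(1 + 1) = -3*sqrt(2)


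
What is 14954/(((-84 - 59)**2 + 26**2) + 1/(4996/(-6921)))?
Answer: 74710184/105533579 ≈ 0.70793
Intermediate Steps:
14954/(((-84 - 59)**2 + 26**2) + 1/(4996/(-6921))) = 14954/(((-143)**2 + 676) + 1/(4996*(-1/6921))) = 14954/((20449 + 676) + 1/(-4996/6921)) = 14954/(21125 - 6921/4996) = 14954/(105533579/4996) = 14954*(4996/105533579) = 74710184/105533579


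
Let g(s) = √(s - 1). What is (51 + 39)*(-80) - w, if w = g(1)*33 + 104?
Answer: -7304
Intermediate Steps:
g(s) = √(-1 + s)
w = 104 (w = √(-1 + 1)*33 + 104 = √0*33 + 104 = 0*33 + 104 = 0 + 104 = 104)
(51 + 39)*(-80) - w = (51 + 39)*(-80) - 1*104 = 90*(-80) - 104 = -7200 - 104 = -7304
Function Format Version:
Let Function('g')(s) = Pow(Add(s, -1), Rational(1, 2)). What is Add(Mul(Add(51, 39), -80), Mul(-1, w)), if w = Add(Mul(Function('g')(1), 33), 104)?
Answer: -7304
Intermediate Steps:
Function('g')(s) = Pow(Add(-1, s), Rational(1, 2))
w = 104 (w = Add(Mul(Pow(Add(-1, 1), Rational(1, 2)), 33), 104) = Add(Mul(Pow(0, Rational(1, 2)), 33), 104) = Add(Mul(0, 33), 104) = Add(0, 104) = 104)
Add(Mul(Add(51, 39), -80), Mul(-1, w)) = Add(Mul(Add(51, 39), -80), Mul(-1, 104)) = Add(Mul(90, -80), -104) = Add(-7200, -104) = -7304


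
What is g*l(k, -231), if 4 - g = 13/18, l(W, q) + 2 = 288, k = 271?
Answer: 8437/9 ≈ 937.44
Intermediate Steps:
l(W, q) = 286 (l(W, q) = -2 + 288 = 286)
g = 59/18 (g = 4 - 13/18 = 59/18 ≈ 3.2778)
g*l(k, -231) = (59/18)*286 = 8437/9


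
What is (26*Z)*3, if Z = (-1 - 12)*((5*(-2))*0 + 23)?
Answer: -23322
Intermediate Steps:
Z = -299 (Z = -13*(-10*0 + 23) = -13*(0 + 23) = -13*23 = -299)
(26*Z)*3 = (26*(-299))*3 = -7774*3 = -23322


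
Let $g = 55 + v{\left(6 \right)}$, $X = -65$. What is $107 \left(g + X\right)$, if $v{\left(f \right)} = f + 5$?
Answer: $107$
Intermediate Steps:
$v{\left(f \right)} = 5 + f$
$g = 66$ ($g = 55 + \left(5 + 6\right) = 55 + 11 = 66$)
$107 \left(g + X\right) = 107 \left(66 - 65\right) = 107 \cdot 1 = 107$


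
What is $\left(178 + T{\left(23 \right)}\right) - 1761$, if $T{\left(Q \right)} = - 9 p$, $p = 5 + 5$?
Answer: $-1673$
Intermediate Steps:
$p = 10$
$T{\left(Q \right)} = -90$ ($T{\left(Q \right)} = \left(-9\right) 10 = -90$)
$\left(178 + T{\left(23 \right)}\right) - 1761 = \left(178 - 90\right) - 1761 = 88 - 1761 = -1673$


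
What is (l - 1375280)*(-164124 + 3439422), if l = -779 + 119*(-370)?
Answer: -4651214661522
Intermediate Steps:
l = -44809 (l = -779 - 44030 = -44809)
(l - 1375280)*(-164124 + 3439422) = (-44809 - 1375280)*(-164124 + 3439422) = -1420089*3275298 = -4651214661522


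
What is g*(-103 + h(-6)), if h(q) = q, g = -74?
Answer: 8066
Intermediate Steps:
g*(-103 + h(-6)) = -74*(-103 - 6) = -74*(-109) = 8066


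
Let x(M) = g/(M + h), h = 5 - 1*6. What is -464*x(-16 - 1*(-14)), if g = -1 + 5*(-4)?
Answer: -3248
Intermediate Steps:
h = -1 (h = 5 - 6 = -1)
g = -21 (g = -1 - 20 = -21)
x(M) = -21/(-1 + M) (x(M) = -21/(M - 1) = -21/(-1 + M))
-464*x(-16 - 1*(-14)) = -464*(-21/(-1 + (-16 - 1*(-14)))) = -464*(-21/(-1 + (-16 + 14))) = -464*(-21/(-1 - 2)) = -464*(-21/(-3)) = -464*(-21*(-⅓)) = -464*7 = -1*3248 = -3248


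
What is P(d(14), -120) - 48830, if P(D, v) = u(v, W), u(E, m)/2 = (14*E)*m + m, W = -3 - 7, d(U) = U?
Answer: -15250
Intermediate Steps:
W = -10
u(E, m) = 2*m + 28*E*m (u(E, m) = 2*((14*E)*m + m) = 2*(14*E*m + m) = 2*(m + 14*E*m) = 2*m + 28*E*m)
P(D, v) = -20 - 280*v (P(D, v) = 2*(-10)*(1 + 14*v) = -20 - 280*v)
P(d(14), -120) - 48830 = (-20 - 280*(-120)) - 48830 = (-20 + 33600) - 48830 = 33580 - 48830 = -15250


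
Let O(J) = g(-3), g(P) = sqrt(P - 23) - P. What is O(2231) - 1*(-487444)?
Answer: 487447 + I*sqrt(26) ≈ 4.8745e+5 + 5.099*I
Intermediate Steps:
g(P) = sqrt(-23 + P) - P
O(J) = 3 + I*sqrt(26) (O(J) = sqrt(-23 - 3) - 1*(-3) = sqrt(-26) + 3 = I*sqrt(26) + 3 = 3 + I*sqrt(26))
O(2231) - 1*(-487444) = (3 + I*sqrt(26)) - 1*(-487444) = (3 + I*sqrt(26)) + 487444 = 487447 + I*sqrt(26)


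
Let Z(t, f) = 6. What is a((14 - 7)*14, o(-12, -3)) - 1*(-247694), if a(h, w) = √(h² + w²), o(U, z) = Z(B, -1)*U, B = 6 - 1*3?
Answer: 247694 + 2*√3697 ≈ 2.4782e+5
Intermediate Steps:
B = 3 (B = 6 - 3 = 3)
o(U, z) = 6*U
a((14 - 7)*14, o(-12, -3)) - 1*(-247694) = √(((14 - 7)*14)² + (6*(-12))²) - 1*(-247694) = √((7*14)² + (-72)²) + 247694 = √(98² + 5184) + 247694 = √(9604 + 5184) + 247694 = √14788 + 247694 = 2*√3697 + 247694 = 247694 + 2*√3697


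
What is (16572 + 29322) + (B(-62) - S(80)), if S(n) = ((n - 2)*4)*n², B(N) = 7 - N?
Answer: -1950837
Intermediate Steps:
S(n) = n²*(-8 + 4*n) (S(n) = ((-2 + n)*4)*n² = (-8 + 4*n)*n² = n²*(-8 + 4*n))
(16572 + 29322) + (B(-62) - S(80)) = (16572 + 29322) + ((7 - 1*(-62)) - 4*80²*(-2 + 80)) = 45894 + ((7 + 62) - 4*6400*78) = 45894 + (69 - 1*1996800) = 45894 + (69 - 1996800) = 45894 - 1996731 = -1950837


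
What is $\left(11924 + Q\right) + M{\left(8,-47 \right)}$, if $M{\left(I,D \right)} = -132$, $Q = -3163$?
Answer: $8629$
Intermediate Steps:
$\left(11924 + Q\right) + M{\left(8,-47 \right)} = \left(11924 - 3163\right) - 132 = 8761 - 132 = 8629$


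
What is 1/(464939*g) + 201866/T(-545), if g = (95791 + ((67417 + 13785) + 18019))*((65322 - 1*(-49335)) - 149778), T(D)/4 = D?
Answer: -160704253881093704207/1735484298796153260 ≈ -92.599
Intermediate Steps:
T(D) = 4*D
g = -6849016452 (g = (95791 + (81202 + 18019))*((65322 + 49335) - 149778) = (95791 + 99221)*(114657 - 149778) = 195012*(-35121) = -6849016452)
1/(464939*g) + 201866/T(-545) = 1/(464939*(-6849016452)) + 201866/((4*(-545))) = (1/464939)*(-1/6849016452) + 201866/(-2180) = -1/3184374860176428 + 201866*(-1/2180) = -1/3184374860176428 - 100933/1090 = -160704253881093704207/1735484298796153260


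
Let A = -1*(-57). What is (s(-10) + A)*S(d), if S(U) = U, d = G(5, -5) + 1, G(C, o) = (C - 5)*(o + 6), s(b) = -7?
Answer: 50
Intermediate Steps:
G(C, o) = (-5 + C)*(6 + o)
d = 1 (d = (-30 - 5*(-5) + 6*5 + 5*(-5)) + 1 = (-30 + 25 + 30 - 25) + 1 = 0 + 1 = 1)
A = 57
(s(-10) + A)*S(d) = (-7 + 57)*1 = 50*1 = 50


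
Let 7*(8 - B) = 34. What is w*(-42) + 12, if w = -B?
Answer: 144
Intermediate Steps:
B = 22/7 (B = 8 - ⅐*34 = 8 - 34/7 = 22/7 ≈ 3.1429)
w = -22/7 (w = -1*22/7 = -22/7 ≈ -3.1429)
w*(-42) + 12 = -22/7*(-42) + 12 = 132 + 12 = 144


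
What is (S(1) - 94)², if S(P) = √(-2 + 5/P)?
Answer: (94 - √3)² ≈ 8513.4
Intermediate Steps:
(S(1) - 94)² = (√(-2 + 5/1) - 94)² = (√(-2 + 5*1) - 94)² = (√(-2 + 5) - 94)² = (√3 - 94)² = (-94 + √3)²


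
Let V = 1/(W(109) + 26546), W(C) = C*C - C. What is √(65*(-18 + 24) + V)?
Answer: √11686224422/5474 ≈ 19.748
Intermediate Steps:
W(C) = C² - C
V = 1/38318 (V = 1/(109*(-1 + 109) + 26546) = 1/(109*108 + 26546) = 1/(11772 + 26546) = 1/38318 ≈ 2.6097e-5)
√(65*(-18 + 24) + V) = √(65*(-18 + 24) + 1/38318) = √(65*6 + 1/38318) = √(390 + 1/38318) = √(14944021/38318) = √11686224422/5474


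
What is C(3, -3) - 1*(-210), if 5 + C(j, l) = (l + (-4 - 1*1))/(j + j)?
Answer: 611/3 ≈ 203.67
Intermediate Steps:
C(j, l) = -5 + (-5 + l)/(2*j) (C(j, l) = -5 + (l + (-4 - 1*1))/(j + j) = -5 + (l + (-4 - 1))/((2*j)) = -5 + (l - 5)*(1/(2*j)) = -5 + (-5 + l)*(1/(2*j)) = -5 + (-5 + l)/(2*j))
C(3, -3) - 1*(-210) = (½)*(-5 - 3 - 10*3)/3 - 1*(-210) = (½)*(⅓)*(-5 - 3 - 30) + 210 = (½)*(⅓)*(-38) + 210 = -19/3 + 210 = 611/3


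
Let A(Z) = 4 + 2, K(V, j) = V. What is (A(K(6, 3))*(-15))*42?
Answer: -3780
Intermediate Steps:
A(Z) = 6
(A(K(6, 3))*(-15))*42 = (6*(-15))*42 = -90*42 = -3780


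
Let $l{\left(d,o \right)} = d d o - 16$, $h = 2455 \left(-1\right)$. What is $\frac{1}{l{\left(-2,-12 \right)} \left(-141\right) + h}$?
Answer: $\frac{1}{6569} \approx 0.00015223$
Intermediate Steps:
$h = -2455$
$l{\left(d,o \right)} = -16 + o d^{2}$ ($l{\left(d,o \right)} = d^{2} o - 16 = o d^{2} - 16 = -16 + o d^{2}$)
$\frac{1}{l{\left(-2,-12 \right)} \left(-141\right) + h} = \frac{1}{\left(-16 - 12 \left(-2\right)^{2}\right) \left(-141\right) - 2455} = \frac{1}{\left(-16 - 48\right) \left(-141\right) - 2455} = \frac{1}{\left(-64\right) \left(-141\right) - 2455} = \frac{1}{9024 - 2455} = \frac{1}{6569}$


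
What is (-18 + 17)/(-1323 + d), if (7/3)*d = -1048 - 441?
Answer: 7/13728 ≈ 0.00050991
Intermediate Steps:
d = -4467/7 (d = 3*(-1048 - 441)/7 = (3/7)*(-1489) = -4467/7 ≈ -638.14)
(-18 + 17)/(-1323 + d) = (-18 + 17)/(-1323 - 4467/7) = -1/(-13728/7) = -7/13728*(-1) = 7/13728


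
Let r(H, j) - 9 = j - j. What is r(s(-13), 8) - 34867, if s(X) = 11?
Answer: -34858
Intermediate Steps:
r(H, j) = 9 (r(H, j) = 9 + (j - j) = 9 + 0 = 9)
r(s(-13), 8) - 34867 = 9 - 34867 = -34858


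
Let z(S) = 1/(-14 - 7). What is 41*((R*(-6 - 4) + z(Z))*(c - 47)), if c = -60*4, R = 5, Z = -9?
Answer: 1766731/3 ≈ 5.8891e+5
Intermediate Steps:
z(S) = -1/21 (z(S) = 1/(-21) = -1/21)
c = -240
41*((R*(-6 - 4) + z(Z))*(c - 47)) = 41*((5*(-6 - 4) - 1/21)*(-240 - 47)) = 41*((5*(-10) - 1/21)*(-287)) = 41*((-50 - 1/21)*(-287)) = 41*(-1051/21*(-287)) = 41*(43091/3) = 1766731/3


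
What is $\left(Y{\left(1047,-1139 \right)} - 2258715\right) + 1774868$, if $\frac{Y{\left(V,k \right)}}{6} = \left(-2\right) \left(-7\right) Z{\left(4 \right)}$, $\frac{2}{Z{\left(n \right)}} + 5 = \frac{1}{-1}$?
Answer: $-483875$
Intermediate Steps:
$Z{\left(n \right)} = - \frac{1}{3}$ ($Z{\left(n \right)} = \frac{2}{-5 + \frac{1}{-1}} = \frac{2}{-5 - 1} = \frac{2}{-6} = 2 \left(- \frac{1}{6}\right) = - \frac{1}{3}$)
$Y{\left(V,k \right)} = -28$ ($Y{\left(V,k \right)} = 6 \left(-2\right) \left(-7\right) \left(- \frac{1}{3}\right) = 6 \cdot 14 \left(- \frac{1}{3}\right) = 6 \left(- \frac{14}{3}\right) = -28$)
$\left(Y{\left(1047,-1139 \right)} - 2258715\right) + 1774868 = \left(-28 - 2258715\right) + 1774868 = -2258743 + 1774868 = -483875$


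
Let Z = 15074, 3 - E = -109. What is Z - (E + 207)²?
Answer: -86687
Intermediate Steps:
E = 112 (E = 3 - 1*(-109) = 3 + 109 = 112)
Z - (E + 207)² = 15074 - (112 + 207)² = 15074 - 1*319² = 15074 - 1*101761 = 15074 - 101761 = -86687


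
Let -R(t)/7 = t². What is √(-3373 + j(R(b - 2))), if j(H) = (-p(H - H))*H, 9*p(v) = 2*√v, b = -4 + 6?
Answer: I*√3373 ≈ 58.078*I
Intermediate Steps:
b = 2
p(v) = 2*√v/9 (p(v) = (2*√v)/9 = 2*√v/9)
R(t) = -7*t²
j(H) = 0 (j(H) = (-2*√(H - H)/9)*H = (-2*√0/9)*H = (-2*0/9)*H = (-1*0)*H = 0*H = 0)
√(-3373 + j(R(b - 2))) = √(-3373 + 0) = √(-3373) = I*√3373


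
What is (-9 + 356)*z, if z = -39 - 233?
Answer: -94384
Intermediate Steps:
z = -272
(-9 + 356)*z = (-9 + 356)*(-272) = 347*(-272) = -94384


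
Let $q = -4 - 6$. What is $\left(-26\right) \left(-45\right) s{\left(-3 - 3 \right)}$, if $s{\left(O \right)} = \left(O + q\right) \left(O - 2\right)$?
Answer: $149760$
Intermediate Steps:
$q = -10$ ($q = -4 - 6 = -10$)
$s{\left(O \right)} = \left(-10 + O\right) \left(-2 + O\right)$ ($s{\left(O \right)} = \left(O - 10\right) \left(O - 2\right) = \left(-10 + O\right) \left(-2 + O\right)$)
$\left(-26\right) \left(-45\right) s{\left(-3 - 3 \right)} = \left(-26\right) \left(-45\right) \left(20 + \left(-3 - 3\right)^{2} - 12 \left(-3 - 3\right)\right) = 1170 \left(20 + \left(-3 - 3\right)^{2} - 12 \left(-3 - 3\right)\right) = 1170 \left(20 + \left(-6\right)^{2} - -72\right) = 1170 \left(20 + 36 + 72\right) = 1170 \cdot 128 = 149760$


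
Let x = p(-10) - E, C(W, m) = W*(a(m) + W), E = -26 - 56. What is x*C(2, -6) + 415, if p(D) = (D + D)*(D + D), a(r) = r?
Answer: -3441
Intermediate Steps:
E = -82
C(W, m) = W*(W + m) (C(W, m) = W*(m + W) = W*(W + m))
p(D) = 4*D² (p(D) = (2*D)*(2*D) = 4*D²)
x = 482 (x = 4*(-10)² - 1*(-82) = 4*100 + 82 = 400 + 82 = 482)
x*C(2, -6) + 415 = 482*(2*(2 - 6)) + 415 = 482*(2*(-4)) + 415 = 482*(-8) + 415 = -3856 + 415 = -3441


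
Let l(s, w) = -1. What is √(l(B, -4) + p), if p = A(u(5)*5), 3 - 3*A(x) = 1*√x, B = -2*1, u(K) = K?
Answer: I*√15/3 ≈ 1.291*I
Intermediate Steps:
B = -2
A(x) = 1 - √x/3
p = -⅔ (p = 1 - √(5*5)/3 = 1 - √25/3 = 1 - ⅓*5 = 1 - 5/3 = -⅔ ≈ -0.66667)
√(l(B, -4) + p) = √(-1 - ⅔) = √(-5/3) = I*√15/3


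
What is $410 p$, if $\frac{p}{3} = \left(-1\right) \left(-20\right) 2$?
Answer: $49200$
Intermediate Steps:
$p = 120$ ($p = 3 \left(-1\right) \left(-20\right) 2 = 3 \cdot 20 \cdot 2 = 3 \cdot 40 = 120$)
$410 p = 410 \cdot 120 = 49200$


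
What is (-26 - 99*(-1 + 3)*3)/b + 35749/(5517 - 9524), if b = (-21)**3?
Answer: -328587149/37108827 ≈ -8.8547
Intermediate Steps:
b = -9261
(-26 - 99*(-1 + 3)*3)/b + 35749/(5517 - 9524) = (-26 - 99*(-1 + 3)*3)/(-9261) + 35749/(5517 - 9524) = (-26 - 198*3)*(-1/9261) + 35749/(-4007) = (-26 - 99*6)*(-1/9261) + 35749*(-1/4007) = (-26 - 594)*(-1/9261) - 35749/4007 = -620*(-1/9261) - 35749/4007 = 620/9261 - 35749/4007 = -328587149/37108827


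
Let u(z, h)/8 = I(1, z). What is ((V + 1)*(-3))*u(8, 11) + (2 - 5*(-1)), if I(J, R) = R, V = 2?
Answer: -569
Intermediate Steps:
u(z, h) = 8*z
((V + 1)*(-3))*u(8, 11) + (2 - 5*(-1)) = ((2 + 1)*(-3))*(8*8) + (2 - 5*(-1)) = (3*(-3))*64 + (2 + 5) = -9*64 + 7 = -576 + 7 = -569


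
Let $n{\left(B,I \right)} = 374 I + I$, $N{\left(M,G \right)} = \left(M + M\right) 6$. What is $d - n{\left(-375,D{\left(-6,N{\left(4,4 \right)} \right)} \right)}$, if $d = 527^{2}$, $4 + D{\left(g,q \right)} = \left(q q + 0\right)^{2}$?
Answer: $-1990376771$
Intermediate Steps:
$N{\left(M,G \right)} = 12 M$ ($N{\left(M,G \right)} = 2 M 6 = 12 M$)
$D{\left(g,q \right)} = -4 + q^{4}$ ($D{\left(g,q \right)} = -4 + \left(q q + 0\right)^{2} = -4 + \left(q^{2} + 0\right)^{2} = -4 + \left(q^{2}\right)^{2} = -4 + q^{4}$)
$d = 277729$
$n{\left(B,I \right)} = 375 I$
$d - n{\left(-375,D{\left(-6,N{\left(4,4 \right)} \right)} \right)} = 277729 - 375 \left(-4 + \left(12 \cdot 4\right)^{4}\right) = 277729 - 375 \left(-4 + 48^{4}\right) = 277729 - 375 \left(-4 + 5308416\right) = 277729 - 375 \cdot 5308412 = 277729 - 1990654500 = -1990376771$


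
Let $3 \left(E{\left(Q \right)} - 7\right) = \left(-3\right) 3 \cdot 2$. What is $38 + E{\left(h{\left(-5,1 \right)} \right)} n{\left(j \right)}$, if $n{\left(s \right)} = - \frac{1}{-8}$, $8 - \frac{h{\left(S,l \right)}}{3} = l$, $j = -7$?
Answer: $\frac{305}{8} \approx 38.125$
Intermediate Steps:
$h{\left(S,l \right)} = 24 - 3 l$
$E{\left(Q \right)} = 1$ ($E{\left(Q \right)} = 7 + \frac{\left(-3\right) 3 \cdot 2}{3} = 7 + \frac{\left(-9\right) 2}{3} = 7 + \frac{1}{3} \left(-18\right) = 7 - 6 = 1$)
$n{\left(s \right)} = \frac{1}{8}$ ($n{\left(s \right)} = - \frac{1 \left(-1\right)}{8} = \left(-1\right) \left(- \frac{1}{8}\right) = \frac{1}{8}$)
$38 + E{\left(h{\left(-5,1 \right)} \right)} n{\left(j \right)} = 38 + 1 \cdot \frac{1}{8} = 38 + \frac{1}{8} = \frac{305}{8}$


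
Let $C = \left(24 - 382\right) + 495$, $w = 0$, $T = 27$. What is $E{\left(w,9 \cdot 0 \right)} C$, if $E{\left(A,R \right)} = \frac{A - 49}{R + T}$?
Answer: $- \frac{6713}{27} \approx -248.63$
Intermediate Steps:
$E{\left(A,R \right)} = \frac{-49 + A}{27 + R}$ ($E{\left(A,R \right)} = \frac{A - 49}{R + 27} = \frac{-49 + A}{27 + R}$)
$C = 137$ ($C = -358 + 495 = 137$)
$E{\left(w,9 \cdot 0 \right)} C = \frac{-49 + 0}{27 + 9 \cdot 0} \cdot 137 = \frac{1}{27 + 0} \left(-49\right) 137 = \frac{1}{27} \left(-49\right) 137 = \left(- \frac{49}{27}\right) 137 = - \frac{6713}{27}$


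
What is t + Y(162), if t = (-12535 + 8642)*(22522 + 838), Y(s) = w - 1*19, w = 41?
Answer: -90940458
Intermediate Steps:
Y(s) = 22 (Y(s) = 41 - 1*19 = 41 - 19 = 22)
t = -90940480 (t = -3893*23360 = -90940480)
t + Y(162) = -90940480 + 22 = -90940458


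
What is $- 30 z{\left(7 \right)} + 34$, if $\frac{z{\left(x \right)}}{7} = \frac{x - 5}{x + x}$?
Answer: $4$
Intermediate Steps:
$z{\left(x \right)} = \frac{7 \left(-5 + x\right)}{2 x}$ ($z{\left(x \right)} = 7 \frac{x - 5}{x + x} = 7 \frac{-5 + x}{2 x} = \frac{7 \left(-5 + x\right)}{2 x}$)
$- 30 z{\left(7 \right)} + 34 = - 30 \frac{7 \left(-5 + 7\right)}{2 \cdot 7} + 34 = - 30 \cdot \frac{7}{2} \cdot \frac{1}{7} \cdot 2 + 34 = \left(-30\right) 1 + 34 = -30 + 34 = 4$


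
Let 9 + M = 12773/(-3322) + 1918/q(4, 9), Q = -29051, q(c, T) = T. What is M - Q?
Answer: 874554355/29898 ≈ 29251.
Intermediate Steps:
M = 5987557/29898 (M = -9 + (12773/(-3322) + 1918/9) = -9 + (12773*(-1/3322) + 1918*(⅑)) = -9 + (-12773/3322 + 1918/9) = -9 + 6256639/29898 = 5987557/29898 ≈ 200.27)
M - Q = 5987557/29898 - 1*(-29051) = 5987557/29898 + 29051 = 874554355/29898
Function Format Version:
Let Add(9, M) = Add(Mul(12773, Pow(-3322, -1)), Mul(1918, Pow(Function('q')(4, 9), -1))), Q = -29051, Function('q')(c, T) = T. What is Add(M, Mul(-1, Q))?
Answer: Rational(874554355, 29898) ≈ 29251.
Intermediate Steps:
M = Rational(5987557, 29898) (M = Add(-9, Add(Mul(12773, Pow(-3322, -1)), Mul(1918, Pow(9, -1)))) = Add(-9, Add(Mul(12773, Rational(-1, 3322)), Mul(1918, Rational(1, 9)))) = Add(-9, Add(Rational(-12773, 3322), Rational(1918, 9))) = Add(-9, Rational(6256639, 29898)) = Rational(5987557, 29898) ≈ 200.27)
Add(M, Mul(-1, Q)) = Add(Rational(5987557, 29898), Mul(-1, -29051)) = Add(Rational(5987557, 29898), 29051) = Rational(874554355, 29898)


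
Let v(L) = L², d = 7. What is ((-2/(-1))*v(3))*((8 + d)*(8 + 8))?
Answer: 4320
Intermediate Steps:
((-2/(-1))*v(3))*((8 + d)*(8 + 8)) = (-2/(-1)*3²)*((8 + 7)*(8 + 8)) = (-2*(-1)*9)*(15*16) = (2*9)*240 = 18*240 = 4320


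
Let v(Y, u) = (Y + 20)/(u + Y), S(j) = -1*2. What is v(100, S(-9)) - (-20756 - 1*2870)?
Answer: 1157734/49 ≈ 23627.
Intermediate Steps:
S(j) = -2
v(Y, u) = (20 + Y)/(Y + u)
v(100, S(-9)) - (-20756 - 1*2870) = (20 + 100)/(100 - 2) - (-20756 - 1*2870) = 120/98 - (-20756 - 2870) = (1/98)*120 - 1*(-23626) = 60/49 + 23626 = 1157734/49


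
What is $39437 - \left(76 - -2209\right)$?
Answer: $37152$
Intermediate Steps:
$39437 - \left(76 - -2209\right) = 39437 - \left(76 + 2209\right) = 39437 - 2285 = 37152$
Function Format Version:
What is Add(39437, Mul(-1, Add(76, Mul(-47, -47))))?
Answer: 37152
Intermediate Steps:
Add(39437, Mul(-1, Add(76, Mul(-47, -47)))) = Add(39437, Mul(-1, Add(76, 2209))) = Add(39437, Mul(-1, 2285)) = Add(39437, -2285) = 37152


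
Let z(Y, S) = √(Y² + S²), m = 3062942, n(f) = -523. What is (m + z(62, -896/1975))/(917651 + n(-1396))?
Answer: 1531471/458564 + √3748701329/905663900 ≈ 3.3398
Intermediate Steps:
z(Y, S) = √(S² + Y²)
(m + z(62, -896/1975))/(917651 + n(-1396)) = (3062942 + √((-896/1975)² + 62²))/(917651 - 523) = (3062942 + √((-896*1/1975)² + 3844))/917128 = (3062942 + √((-896/1975)² + 3844))*(1/917128) = (3062942 + √(802816/3900625 + 3844))*(1/917128) = (3062942 + √(14994805316/3900625))*(1/917128) = (3062942 + 2*√3748701329/1975)*(1/917128) = 1531471/458564 + √3748701329/905663900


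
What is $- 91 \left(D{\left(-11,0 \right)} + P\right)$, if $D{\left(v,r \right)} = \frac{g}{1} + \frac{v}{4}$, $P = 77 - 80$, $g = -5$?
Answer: $\frac{3913}{4} \approx 978.25$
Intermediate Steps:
$P = -3$ ($P = 77 - 80 = -3$)
$D{\left(v,r \right)} = -5 + \frac{v}{4}$ ($D{\left(v,r \right)} = - \frac{5}{1} + \frac{v}{4} = \left(-5\right) 1 + v \frac{1}{4} = -5 + \frac{v}{4}$)
$- 91 \left(D{\left(-11,0 \right)} + P\right) = - 91 \left(\left(-5 + \frac{1}{4} \left(-11\right)\right) - 3\right) = - 91 \left(\left(-5 - \frac{11}{4}\right) - 3\right) = - 91 \left(- \frac{31}{4} - 3\right) = \left(-91\right) \left(- \frac{43}{4}\right) = \frac{3913}{4}$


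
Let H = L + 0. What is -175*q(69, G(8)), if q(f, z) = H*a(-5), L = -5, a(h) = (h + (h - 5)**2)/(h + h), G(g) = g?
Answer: -16625/2 ≈ -8312.5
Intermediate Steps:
a(h) = (h + (-5 + h)**2)/(2*h) (a(h) = (h + (-5 + h)**2)/((2*h)) = (h + (-5 + h)**2)*(1/(2*h)) = (h + (-5 + h)**2)/(2*h))
H = -5 (H = -5 + 0 = -5)
q(f, z) = 95/2 (q(f, z) = -5*(-5 + (-5 - 5)**2)/(2*(-5)) = -5*(-1)*(-5 + (-10)**2)/(2*5) = -5*(-1)*(-5 + 100)/(2*5) = -5*(-1)*95/(2*5) = -5*(-19/2) = 95/2)
-175*q(69, G(8)) = -175*95/2 = -16625/2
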